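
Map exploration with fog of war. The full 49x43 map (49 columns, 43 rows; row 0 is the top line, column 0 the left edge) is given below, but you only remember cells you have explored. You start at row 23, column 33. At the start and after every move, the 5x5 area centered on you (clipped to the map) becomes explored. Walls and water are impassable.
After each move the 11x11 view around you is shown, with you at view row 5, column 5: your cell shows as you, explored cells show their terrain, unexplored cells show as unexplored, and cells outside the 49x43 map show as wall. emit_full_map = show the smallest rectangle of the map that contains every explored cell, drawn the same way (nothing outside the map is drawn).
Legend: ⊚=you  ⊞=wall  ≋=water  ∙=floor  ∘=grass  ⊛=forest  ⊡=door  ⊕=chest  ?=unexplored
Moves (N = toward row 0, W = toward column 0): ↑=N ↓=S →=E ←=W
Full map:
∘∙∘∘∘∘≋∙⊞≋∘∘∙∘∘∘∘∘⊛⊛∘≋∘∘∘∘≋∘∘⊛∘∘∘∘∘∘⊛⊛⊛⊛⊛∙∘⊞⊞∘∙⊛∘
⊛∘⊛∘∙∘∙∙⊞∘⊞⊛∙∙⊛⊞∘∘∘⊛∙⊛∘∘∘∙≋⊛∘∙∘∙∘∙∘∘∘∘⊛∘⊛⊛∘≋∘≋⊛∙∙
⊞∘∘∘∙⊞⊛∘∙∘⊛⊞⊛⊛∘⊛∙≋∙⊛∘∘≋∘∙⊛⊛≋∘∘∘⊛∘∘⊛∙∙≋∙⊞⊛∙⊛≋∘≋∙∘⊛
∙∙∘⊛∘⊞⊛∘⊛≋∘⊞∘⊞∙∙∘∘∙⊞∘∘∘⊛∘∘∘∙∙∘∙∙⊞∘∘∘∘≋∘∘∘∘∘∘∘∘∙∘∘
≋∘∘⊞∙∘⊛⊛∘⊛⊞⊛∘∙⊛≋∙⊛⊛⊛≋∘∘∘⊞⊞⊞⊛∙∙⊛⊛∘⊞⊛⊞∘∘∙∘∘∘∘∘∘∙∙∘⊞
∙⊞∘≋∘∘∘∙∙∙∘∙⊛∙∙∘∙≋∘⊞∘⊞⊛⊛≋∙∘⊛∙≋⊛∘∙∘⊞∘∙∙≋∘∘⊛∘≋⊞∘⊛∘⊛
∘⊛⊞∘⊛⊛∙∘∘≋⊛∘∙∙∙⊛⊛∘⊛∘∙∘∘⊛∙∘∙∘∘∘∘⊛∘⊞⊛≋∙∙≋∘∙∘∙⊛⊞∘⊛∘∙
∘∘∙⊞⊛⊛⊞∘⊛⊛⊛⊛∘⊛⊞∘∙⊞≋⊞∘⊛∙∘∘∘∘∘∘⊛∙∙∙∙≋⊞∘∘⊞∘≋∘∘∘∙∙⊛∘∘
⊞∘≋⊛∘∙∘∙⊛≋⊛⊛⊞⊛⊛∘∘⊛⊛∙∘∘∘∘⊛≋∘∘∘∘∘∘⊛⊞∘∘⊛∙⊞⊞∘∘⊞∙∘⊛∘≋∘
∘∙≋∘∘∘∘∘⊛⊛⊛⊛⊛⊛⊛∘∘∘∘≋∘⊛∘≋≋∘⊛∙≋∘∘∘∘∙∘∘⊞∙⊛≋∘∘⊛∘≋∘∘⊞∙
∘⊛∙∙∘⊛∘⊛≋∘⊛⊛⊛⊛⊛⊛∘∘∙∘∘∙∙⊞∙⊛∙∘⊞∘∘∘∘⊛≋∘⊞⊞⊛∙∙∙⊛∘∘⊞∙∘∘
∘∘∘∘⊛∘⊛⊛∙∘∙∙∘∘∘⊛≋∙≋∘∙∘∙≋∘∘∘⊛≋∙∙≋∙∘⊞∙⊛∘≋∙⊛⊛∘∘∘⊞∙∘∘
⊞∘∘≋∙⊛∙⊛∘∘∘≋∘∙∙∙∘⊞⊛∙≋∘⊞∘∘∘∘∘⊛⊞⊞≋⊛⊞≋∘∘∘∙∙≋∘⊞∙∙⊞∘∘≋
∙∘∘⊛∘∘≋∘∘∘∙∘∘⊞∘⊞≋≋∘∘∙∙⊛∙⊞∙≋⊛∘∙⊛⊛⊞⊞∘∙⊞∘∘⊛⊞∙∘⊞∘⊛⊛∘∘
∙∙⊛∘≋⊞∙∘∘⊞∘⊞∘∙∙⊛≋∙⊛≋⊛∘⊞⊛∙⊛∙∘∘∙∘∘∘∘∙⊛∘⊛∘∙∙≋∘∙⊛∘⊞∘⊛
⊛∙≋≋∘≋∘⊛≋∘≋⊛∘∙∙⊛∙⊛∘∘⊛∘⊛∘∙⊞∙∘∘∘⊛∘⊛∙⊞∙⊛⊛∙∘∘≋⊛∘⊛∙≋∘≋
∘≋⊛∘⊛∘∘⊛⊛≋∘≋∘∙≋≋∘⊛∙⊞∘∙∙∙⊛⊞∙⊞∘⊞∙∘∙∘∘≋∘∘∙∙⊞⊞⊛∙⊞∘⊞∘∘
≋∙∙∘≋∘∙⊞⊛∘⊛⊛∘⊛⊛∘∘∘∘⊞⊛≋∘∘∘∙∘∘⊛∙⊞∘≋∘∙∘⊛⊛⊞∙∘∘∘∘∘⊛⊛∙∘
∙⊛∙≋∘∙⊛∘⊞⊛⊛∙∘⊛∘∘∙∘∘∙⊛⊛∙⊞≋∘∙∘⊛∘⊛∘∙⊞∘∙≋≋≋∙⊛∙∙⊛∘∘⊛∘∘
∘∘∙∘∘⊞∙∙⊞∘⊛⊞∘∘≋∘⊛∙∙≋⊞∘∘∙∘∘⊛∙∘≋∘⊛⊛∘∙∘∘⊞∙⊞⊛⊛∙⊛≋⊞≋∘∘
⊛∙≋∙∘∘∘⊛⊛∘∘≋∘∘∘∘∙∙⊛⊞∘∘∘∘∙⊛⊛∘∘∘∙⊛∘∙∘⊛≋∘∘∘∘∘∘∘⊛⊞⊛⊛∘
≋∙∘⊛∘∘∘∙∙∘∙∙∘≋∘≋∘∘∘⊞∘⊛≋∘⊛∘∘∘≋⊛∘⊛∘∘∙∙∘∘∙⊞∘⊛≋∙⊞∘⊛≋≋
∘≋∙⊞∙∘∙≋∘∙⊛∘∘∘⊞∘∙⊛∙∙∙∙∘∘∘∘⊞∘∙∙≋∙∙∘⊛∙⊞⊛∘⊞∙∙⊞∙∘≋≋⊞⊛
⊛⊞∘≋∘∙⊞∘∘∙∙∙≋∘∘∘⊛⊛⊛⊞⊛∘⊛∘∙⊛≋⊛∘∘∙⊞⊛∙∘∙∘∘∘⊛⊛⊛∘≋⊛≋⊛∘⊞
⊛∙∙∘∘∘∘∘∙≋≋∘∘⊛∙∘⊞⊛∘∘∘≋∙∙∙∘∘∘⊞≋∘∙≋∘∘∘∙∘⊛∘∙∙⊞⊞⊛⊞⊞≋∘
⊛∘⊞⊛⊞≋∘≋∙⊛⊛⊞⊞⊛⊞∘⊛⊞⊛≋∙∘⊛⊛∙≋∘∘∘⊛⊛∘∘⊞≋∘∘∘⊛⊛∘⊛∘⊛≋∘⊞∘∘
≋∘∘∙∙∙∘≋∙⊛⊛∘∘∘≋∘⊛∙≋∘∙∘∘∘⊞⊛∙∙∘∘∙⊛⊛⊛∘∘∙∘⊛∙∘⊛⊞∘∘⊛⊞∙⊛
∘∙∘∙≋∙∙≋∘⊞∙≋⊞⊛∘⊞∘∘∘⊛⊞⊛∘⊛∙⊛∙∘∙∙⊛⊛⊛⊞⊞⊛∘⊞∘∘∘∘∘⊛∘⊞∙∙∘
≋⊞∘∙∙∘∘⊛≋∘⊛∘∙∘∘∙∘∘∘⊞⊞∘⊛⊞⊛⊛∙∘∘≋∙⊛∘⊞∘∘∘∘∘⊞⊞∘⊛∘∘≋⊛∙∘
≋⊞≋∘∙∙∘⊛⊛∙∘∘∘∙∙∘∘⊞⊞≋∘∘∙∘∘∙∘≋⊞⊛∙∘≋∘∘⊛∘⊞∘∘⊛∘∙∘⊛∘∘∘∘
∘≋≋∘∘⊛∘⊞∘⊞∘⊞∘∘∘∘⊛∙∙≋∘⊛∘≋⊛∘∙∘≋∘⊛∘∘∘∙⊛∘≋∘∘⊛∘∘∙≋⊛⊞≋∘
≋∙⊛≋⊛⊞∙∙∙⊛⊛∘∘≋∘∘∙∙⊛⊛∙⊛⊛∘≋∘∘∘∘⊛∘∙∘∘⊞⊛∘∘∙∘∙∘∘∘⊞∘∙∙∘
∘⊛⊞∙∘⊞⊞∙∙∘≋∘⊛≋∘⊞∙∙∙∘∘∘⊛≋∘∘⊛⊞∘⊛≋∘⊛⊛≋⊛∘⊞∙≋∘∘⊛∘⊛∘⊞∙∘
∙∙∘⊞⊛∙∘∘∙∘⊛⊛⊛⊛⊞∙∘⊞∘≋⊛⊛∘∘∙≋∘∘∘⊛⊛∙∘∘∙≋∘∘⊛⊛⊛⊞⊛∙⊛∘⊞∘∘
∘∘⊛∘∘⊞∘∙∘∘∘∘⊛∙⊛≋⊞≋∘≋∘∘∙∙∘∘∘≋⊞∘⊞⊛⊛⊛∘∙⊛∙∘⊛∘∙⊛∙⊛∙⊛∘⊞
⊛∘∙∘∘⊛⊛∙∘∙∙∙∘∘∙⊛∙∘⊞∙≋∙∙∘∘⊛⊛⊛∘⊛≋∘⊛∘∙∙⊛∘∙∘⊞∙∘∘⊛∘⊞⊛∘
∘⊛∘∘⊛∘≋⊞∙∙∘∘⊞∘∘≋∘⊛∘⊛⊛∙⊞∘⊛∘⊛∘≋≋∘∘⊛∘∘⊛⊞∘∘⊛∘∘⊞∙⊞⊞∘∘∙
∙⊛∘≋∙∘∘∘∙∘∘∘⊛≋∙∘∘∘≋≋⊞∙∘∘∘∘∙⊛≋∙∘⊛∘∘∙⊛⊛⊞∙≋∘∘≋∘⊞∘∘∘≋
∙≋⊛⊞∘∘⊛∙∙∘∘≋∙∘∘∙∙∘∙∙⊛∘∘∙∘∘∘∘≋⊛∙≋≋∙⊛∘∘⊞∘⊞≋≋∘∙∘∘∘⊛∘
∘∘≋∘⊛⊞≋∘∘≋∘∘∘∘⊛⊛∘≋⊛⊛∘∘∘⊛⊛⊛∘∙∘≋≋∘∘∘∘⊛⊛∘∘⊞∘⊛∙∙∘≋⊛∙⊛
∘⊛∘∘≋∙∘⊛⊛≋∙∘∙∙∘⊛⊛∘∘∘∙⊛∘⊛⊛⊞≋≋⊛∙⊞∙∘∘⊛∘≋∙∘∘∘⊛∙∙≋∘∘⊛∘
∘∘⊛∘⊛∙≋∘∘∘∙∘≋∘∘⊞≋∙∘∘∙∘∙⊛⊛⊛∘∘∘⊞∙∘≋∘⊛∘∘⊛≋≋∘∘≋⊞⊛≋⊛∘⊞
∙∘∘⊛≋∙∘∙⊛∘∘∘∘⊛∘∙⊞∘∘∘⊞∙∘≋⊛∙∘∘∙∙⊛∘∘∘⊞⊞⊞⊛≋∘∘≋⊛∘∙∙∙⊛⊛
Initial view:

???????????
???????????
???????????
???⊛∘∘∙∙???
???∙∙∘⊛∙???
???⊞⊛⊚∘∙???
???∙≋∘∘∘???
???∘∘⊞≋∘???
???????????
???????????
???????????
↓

???????????
???????????
???⊛∘∘∙∙???
???∙∙∘⊛∙???
???⊞⊛∙∘∙???
???∙≋⊚∘∘???
???∘∘⊞≋∘???
???⊛⊛⊛∘∘???
???????????
???????????
???????????

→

???????????
???????????
??⊛∘∘∙∙????
??∙∙∘⊛∙⊞???
??⊞⊛∙∘∙∘???
??∙≋∘⊚∘∙???
??∘∘⊞≋∘∘???
??⊛⊛⊛∘∘∙???
???????????
???????????
???????????

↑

???????????
???????????
???????????
??⊛∘∘∙∙∘???
??∙∙∘⊛∙⊞???
??⊞⊛∙⊚∙∘???
??∙≋∘∘∘∙???
??∘∘⊞≋∘∘???
??⊛⊛⊛∘∘∙???
???????????
???????????

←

???????????
???????????
???????????
???⊛∘∘∙∙∘??
???∙∙∘⊛∙⊞??
???⊞⊛⊚∘∙∘??
???∙≋∘∘∘∙??
???∘∘⊞≋∘∘??
???⊛⊛⊛∘∘∙??
???????????
???????????

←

???????????
???????????
???????????
???∘⊛∘∘∙∙∘?
???≋∙∙∘⊛∙⊞?
???∙⊞⊚∙∘∙∘?
???∘∙≋∘∘∘∙?
???⊛∘∘⊞≋∘∘?
????⊛⊛⊛∘∘∙?
???????????
???????????

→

???????????
???????????
???????????
??∘⊛∘∘∙∙∘??
??≋∙∙∘⊛∙⊞??
??∙⊞⊛⊚∘∙∘??
??∘∙≋∘∘∘∙??
??⊛∘∘⊞≋∘∘??
???⊛⊛⊛∘∘∙??
???????????
???????????

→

???????????
???????????
???????????
?∘⊛∘∘∙∙∘???
?≋∙∙∘⊛∙⊞???
?∙⊞⊛∙⊚∙∘???
?∘∙≋∘∘∘∙???
?⊛∘∘⊞≋∘∘???
??⊛⊛⊛∘∘∙???
???????????
???????????

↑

???????????
???????????
???????????
???∘∙∘⊛≋???
?∘⊛∘∘∙∙∘???
?≋∙∙∘⊚∙⊞???
?∙⊞⊛∙∘∙∘???
?∘∙≋∘∘∘∙???
?⊛∘∘⊞≋∘∘???
??⊛⊛⊛∘∘∙???
???????????

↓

???????????
???????????
???∘∙∘⊛≋???
?∘⊛∘∘∙∙∘???
?≋∙∙∘⊛∙⊞???
?∙⊞⊛∙⊚∙∘???
?∘∙≋∘∘∘∙???
?⊛∘∘⊞≋∘∘???
??⊛⊛⊛∘∘∙???
???????????
???????????

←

???????????
???????????
????∘∙∘⊛≋??
??∘⊛∘∘∙∙∘??
??≋∙∙∘⊛∙⊞??
??∙⊞⊛⊚∘∙∘??
??∘∙≋∘∘∘∙??
??⊛∘∘⊞≋∘∘??
???⊛⊛⊛∘∘∙??
???????????
???????????

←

???????????
???????????
?????∘∙∘⊛≋?
???∘⊛∘∘∙∙∘?
???≋∙∙∘⊛∙⊞?
???∙⊞⊚∙∘∙∘?
???∘∙≋∘∘∘∙?
???⊛∘∘⊞≋∘∘?
????⊛⊛⊛∘∘∙?
???????????
???????????

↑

???????????
???????????
???????????
???∙⊛∘∙∘⊛≋?
???∘⊛∘∘∙∙∘?
???≋∙⊚∘⊛∙⊞?
???∙⊞⊛∙∘∙∘?
???∘∙≋∘∘∘∙?
???⊛∘∘⊞≋∘∘?
????⊛⊛⊛∘∘∙?
???????????

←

???????????
???????????
???????????
???∘∙⊛∘∙∘⊛≋
???⊛∘⊛∘∘∙∙∘
???∙≋⊚∙∘⊛∙⊞
???∘∙⊞⊛∙∘∙∘
???≋∘∙≋∘∘∘∙
????⊛∘∘⊞≋∘∘
?????⊛⊛⊛∘∘∙
???????????

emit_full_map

∘∙⊛∘∙∘⊛≋
⊛∘⊛∘∘∙∙∘
∙≋⊚∙∘⊛∙⊞
∘∙⊞⊛∙∘∙∘
≋∘∙≋∘∘∘∙
?⊛∘∘⊞≋∘∘
??⊛⊛⊛∘∘∙

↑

???????????
???????????
???????????
???≋∘⊛⊛∘???
???∘∙⊛∘∙∘⊛≋
???⊛∘⊚∘∘∙∙∘
???∙≋∙∙∘⊛∙⊞
???∘∙⊞⊛∙∘∙∘
???≋∘∙≋∘∘∘∙
????⊛∘∘⊞≋∘∘
?????⊛⊛⊛∘∘∙

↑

???????????
???????????
???????????
???∘⊛∘∙⊞???
???≋∘⊛⊛∘???
???∘∙⊚∘∙∘⊛≋
???⊛∘⊛∘∘∙∙∘
???∙≋∙∙∘⊛∙⊞
???∘∙⊞⊛∙∘∙∘
???≋∘∙≋∘∘∘∙
????⊛∘∘⊞≋∘∘

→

???????????
???????????
???????????
??∘⊛∘∙⊞∘???
??≋∘⊛⊛∘∙???
??∘∙⊛⊚∙∘⊛≋?
??⊛∘⊛∘∘∙∙∘?
??∙≋∙∙∘⊛∙⊞?
??∘∙⊞⊛∙∘∙∘?
??≋∘∙≋∘∘∘∙?
???⊛∘∘⊞≋∘∘?

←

???????????
???????????
???????????
???∘⊛∘∙⊞∘??
???≋∘⊛⊛∘∙??
???∘∙⊚∘∙∘⊛≋
???⊛∘⊛∘∘∙∙∘
???∙≋∙∙∘⊛∙⊞
???∘∙⊞⊛∙∘∙∘
???≋∘∙≋∘∘∘∙
????⊛∘∘⊞≋∘∘

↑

???????????
???????????
???????????
???∙⊞∘≋∘???
???∘⊛∘∙⊞∘??
???≋∘⊚⊛∘∙??
???∘∙⊛∘∙∘⊛≋
???⊛∘⊛∘∘∙∙∘
???∙≋∙∙∘⊛∙⊞
???∘∙⊞⊛∙∘∙∘
???≋∘∙≋∘∘∘∙

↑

???????????
???????????
???????????
???⊞∙∘∙∘???
???∙⊞∘≋∘???
???∘⊛⊚∙⊞∘??
???≋∘⊛⊛∘∙??
???∘∙⊛∘∙∘⊛≋
???⊛∘⊛∘∘∙∙∘
???∙≋∙∙∘⊛∙⊞
???∘∙⊞⊛∙∘∙∘

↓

???????????
???????????
???⊞∙∘∙∘???
???∙⊞∘≋∘???
???∘⊛∘∙⊞∘??
???≋∘⊚⊛∘∙??
???∘∙⊛∘∙∘⊛≋
???⊛∘⊛∘∘∙∙∘
???∙≋∙∙∘⊛∙⊞
???∘∙⊞⊛∙∘∙∘
???≋∘∙≋∘∘∘∙

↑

???????????
???????????
???????????
???⊞∙∘∙∘???
???∙⊞∘≋∘???
???∘⊛⊚∙⊞∘??
???≋∘⊛⊛∘∙??
???∘∙⊛∘∙∘⊛≋
???⊛∘⊛∘∘∙∙∘
???∙≋∙∙∘⊛∙⊞
???∘∙⊞⊛∙∘∙∘

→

???????????
???????????
???????????
??⊞∙∘∙∘∘???
??∙⊞∘≋∘∙???
??∘⊛∘⊚⊞∘???
??≋∘⊛⊛∘∙???
??∘∙⊛∘∙∘⊛≋?
??⊛∘⊛∘∘∙∙∘?
??∙≋∙∙∘⊛∙⊞?
??∘∙⊞⊛∙∘∙∘?

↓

???????????
???????????
??⊞∙∘∙∘∘???
??∙⊞∘≋∘∙???
??∘⊛∘∙⊞∘???
??≋∘⊛⊚∘∙???
??∘∙⊛∘∙∘⊛≋?
??⊛∘⊛∘∘∙∙∘?
??∙≋∙∙∘⊛∙⊞?
??∘∙⊞⊛∙∘∙∘?
??≋∘∙≋∘∘∘∙?

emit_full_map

⊞∙∘∙∘∘??
∙⊞∘≋∘∙??
∘⊛∘∙⊞∘??
≋∘⊛⊚∘∙??
∘∙⊛∘∙∘⊛≋
⊛∘⊛∘∘∙∙∘
∙≋∙∙∘⊛∙⊞
∘∙⊞⊛∙∘∙∘
≋∘∙≋∘∘∘∙
?⊛∘∘⊞≋∘∘
??⊛⊛⊛∘∘∙


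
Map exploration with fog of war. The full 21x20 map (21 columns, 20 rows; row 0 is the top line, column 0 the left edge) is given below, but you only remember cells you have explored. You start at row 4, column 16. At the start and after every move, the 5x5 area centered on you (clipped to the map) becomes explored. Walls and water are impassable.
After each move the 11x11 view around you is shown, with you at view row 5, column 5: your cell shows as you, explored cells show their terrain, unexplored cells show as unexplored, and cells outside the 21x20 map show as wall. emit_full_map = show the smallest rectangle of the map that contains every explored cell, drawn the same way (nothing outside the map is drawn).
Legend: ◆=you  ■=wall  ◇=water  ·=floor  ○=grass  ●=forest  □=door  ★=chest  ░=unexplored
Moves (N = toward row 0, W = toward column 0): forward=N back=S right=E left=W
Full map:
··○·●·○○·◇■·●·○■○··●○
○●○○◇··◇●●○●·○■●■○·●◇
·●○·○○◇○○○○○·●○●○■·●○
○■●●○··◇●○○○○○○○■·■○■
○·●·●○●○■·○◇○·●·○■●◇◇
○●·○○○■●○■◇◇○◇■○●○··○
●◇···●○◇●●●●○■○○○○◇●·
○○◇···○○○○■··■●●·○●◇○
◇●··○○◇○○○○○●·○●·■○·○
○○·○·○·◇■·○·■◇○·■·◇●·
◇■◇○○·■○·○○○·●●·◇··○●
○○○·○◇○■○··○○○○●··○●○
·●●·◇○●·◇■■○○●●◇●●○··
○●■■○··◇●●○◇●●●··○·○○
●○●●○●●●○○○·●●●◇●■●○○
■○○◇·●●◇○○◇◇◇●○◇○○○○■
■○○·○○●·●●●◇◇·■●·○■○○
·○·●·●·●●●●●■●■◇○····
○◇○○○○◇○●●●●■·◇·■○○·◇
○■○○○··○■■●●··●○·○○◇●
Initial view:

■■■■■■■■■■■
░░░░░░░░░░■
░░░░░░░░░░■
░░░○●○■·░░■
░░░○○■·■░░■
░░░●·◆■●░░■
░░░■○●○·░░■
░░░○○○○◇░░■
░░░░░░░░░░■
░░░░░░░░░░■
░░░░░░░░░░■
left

■■■■■■■■■■■
░░░░░░░░░░░
░░░░░░░░░░░
░░░●○●○■·░░
░░░○○○■·■░░
░░░·●◆○■●░░
░░░◇■○●○·░░
░░░■○○○○◇░░
░░░░░░░░░░░
░░░░░░░░░░░
░░░░░░░░░░░

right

■■■■■■■■■■■
░░░░░░░░░░■
░░░░░░░░░░■
░░●○●○■·░░■
░░○○○■·■░░■
░░·●·◆■●░░■
░░◇■○●○·░░■
░░■○○○○◇░░■
░░░░░░░░░░■
░░░░░░░░░░■
░░░░░░░░░░■

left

■■■■■■■■■■■
░░░░░░░░░░░
░░░░░░░░░░░
░░░●○●○■·░░
░░░○○○■·■░░
░░░·●◆○■●░░
░░░◇■○●○·░░
░░░■○○○○◇░░
░░░░░░░░░░░
░░░░░░░░░░░
░░░░░░░░░░░

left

■■■■■■■■■■■
░░░░░░░░░░░
░░░░░░░░░░░
░░░·●○●○■·░
░░░○○○○■·■░
░░░○·◆·○■●░
░░░○◇■○●○·░
░░░○■○○○○◇░
░░░░░░░░░░░
░░░░░░░░░░░
░░░░░░░░░░░

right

■■■■■■■■■■■
░░░░░░░░░░░
░░░░░░░░░░░
░░·●○●○■·░░
░░○○○○■·■░░
░░○·●◆○■●░░
░░○◇■○●○·░░
░░○■○○○○◇░░
░░░░░░░░░░░
░░░░░░░░░░░
░░░░░░░░░░░

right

■■■■■■■■■■■
░░░░░░░░░░■
░░░░░░░░░░■
░·●○●○■·░░■
░○○○○■·■░░■
░○·●·◆■●░░■
░○◇■○●○·░░■
░○■○○○○◇░░■
░░░░░░░░░░■
░░░░░░░░░░■
░░░░░░░░░░■

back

░░░░░░░░░░■
░░░░░░░░░░■
░·●○●○■·░░■
░○○○○■·■░░■
░○·●·○■●░░■
░○◇■○◆○·░░■
░○■○○○○◇░░■
░░░●●·○●░░■
░░░░░░░░░░■
░░░░░░░░░░■
░░░░░░░░░░■

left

░░░░░░░░░░░
░░░░░░░░░░░
░░·●○●○■·░░
░░○○○○■·■░░
░░○·●·○■●░░
░░○◇■◆●○·░░
░░○■○○○○◇░░
░░░■●●·○●░░
░░░░░░░░░░░
░░░░░░░░░░░
░░░░░░░░░░░

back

░░░░░░░░░░░
░░·●○●○■·░░
░░○○○○■·■░░
░░○·●·○■●░░
░░○◇■○●○·░░
░░○■○◆○○◇░░
░░░■●●·○●░░
░░░·○●·■░░░
░░░░░░░░░░░
░░░░░░░░░░░
░░░░░░░░░░░

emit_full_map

·●○●○■·
○○○○■·■
○·●·○■●
○◇■○●○·
○■○◆○○◇
░■●●·○●
░·○●·■░

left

░░░░░░░░░░░
░░░·●○●○■·░
░░░○○○○■·■░
░░░○·●·○■●░
░░░○◇■○●○·░
░░░○■◆○○○◇░
░░░·■●●·○●░
░░░●·○●·■░░
░░░░░░░░░░░
░░░░░░░░░░░
░░░░░░░░░░░

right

░░░░░░░░░░░
░░·●○●○■·░░
░░○○○○■·■░░
░░○·●·○■●░░
░░○◇■○●○·░░
░░○■○◆○○◇░░
░░·■●●·○●░░
░░●·○●·■░░░
░░░░░░░░░░░
░░░░░░░░░░░
░░░░░░░░░░░

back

░░·●○●○■·░░
░░○○○○■·■░░
░░○·●·○■●░░
░░○◇■○●○·░░
░░○■○○○○◇░░
░░·■●◆·○●░░
░░●·○●·■░░░
░░░◇○·■·░░░
░░░░░░░░░░░
░░░░░░░░░░░
░░░░░░░░░░░

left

░░░·●○●○■·░
░░░○○○○■·■░
░░░○·●·○■●░
░░░○◇■○●○·░
░░░○■○○○○◇░
░░░·■◆●·○●░
░░░●·○●·■░░
░░░■◇○·■·░░
░░░░░░░░░░░
░░░░░░░░░░░
░░░░░░░░░░░

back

░░░○○○○■·■░
░░░○·●·○■●░
░░░○◇■○●○·░
░░░○■○○○○◇░
░░░·■●●·○●░
░░░●·◆●·■░░
░░░■◇○·■·░░
░░░·●●·◇░░░
░░░░░░░░░░░
░░░░░░░░░░░
░░░░░░░░░░░

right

░░○○○○■·■░░
░░○·●·○■●░░
░░○◇■○●○·░░
░░○■○○○○◇░░
░░·■●●·○●░░
░░●·○◆·■░░░
░░■◇○·■·░░░
░░·●●·◇·░░░
░░░░░░░░░░░
░░░░░░░░░░░
░░░░░░░░░░░

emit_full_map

·●○●○■·
○○○○■·■
○·●·○■●
○◇■○●○·
○■○○○○◇
·■●●·○●
●·○◆·■░
■◇○·■·░
·●●·◇·░

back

░░○·●·○■●░░
░░○◇■○●○·░░
░░○■○○○○◇░░
░░·■●●·○●░░
░░●·○●·■░░░
░░■◇○◆■·░░░
░░·●●·◇·░░░
░░░○○●··░░░
░░░░░░░░░░░
░░░░░░░░░░░
░░░░░░░░░░░

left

░░░○·●·○■●░
░░░○◇■○●○·░
░░░○■○○○○◇░
░░░·■●●·○●░
░░░●·○●·■░░
░░░■◇◆·■·░░
░░░·●●·◇·░░
░░░○○○●··░░
░░░░░░░░░░░
░░░░░░░░░░░
░░░░░░░░░░░

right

░░○·●·○■●░░
░░○◇■○●○·░░
░░○■○○○○◇░░
░░·■●●·○●░░
░░●·○●·■░░░
░░■◇○◆■·░░░
░░·●●·◇·░░░
░░○○○●··░░░
░░░░░░░░░░░
░░░░░░░░░░░
░░░░░░░░░░░

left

░░░○·●·○■●░
░░░○◇■○●○·░
░░░○■○○○○◇░
░░░·■●●·○●░
░░░●·○●·■░░
░░░■◇◆·■·░░
░░░·●●·◇·░░
░░░○○○●··░░
░░░░░░░░░░░
░░░░░░░░░░░
░░░░░░░░░░░

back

░░░○◇■○●○·░
░░░○■○○○○◇░
░░░·■●●·○●░
░░░●·○●·■░░
░░░■◇○·■·░░
░░░·●◆·◇·░░
░░░○○○●··░░
░░░○●●◇●░░░
░░░░░░░░░░░
░░░░░░░░░░░
░░░░░░░░░░░

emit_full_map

·●○●○■·
○○○○■·■
○·●·○■●
○◇■○●○·
○■○○○○◇
·■●●·○●
●·○●·■░
■◇○·■·░
·●◆·◇·░
○○○●··░
○●●◇●░░

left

░░░░○◇■○●○·
░░░░○■○○○○◇
░░░░·■●●·○●
░░░○●·○●·■░
░░░·■◇○·■·░
░░░○·◆●·◇·░
░░░○○○○●··░
░░░○○●●◇●░░
░░░░░░░░░░░
░░░░░░░░░░░
░░░░░░░░░░░

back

░░░░○■○○○○◇
░░░░·■●●·○●
░░░○●·○●·■░
░░░·■◇○·■·░
░░░○·●●·◇·░
░░░○○◆○●··░
░░░○○●●◇●░░
░░░◇●●●·░░░
░░░░░░░░░░░
░░░░░░░░░░░
░░░░░░░░░░░

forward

░░░░○◇■○●○·
░░░░○■○○○○◇
░░░░·■●●·○●
░░░○●·○●·■░
░░░·■◇○·■·░
░░░○·◆●·◇·░
░░░○○○○●··░
░░░○○●●◇●░░
░░░◇●●●·░░░
░░░░░░░░░░░
░░░░░░░░░░░

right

░░░○◇■○●○·░
░░░○■○○○○◇░
░░░·■●●·○●░
░░○●·○●·■░░
░░·■◇○·■·░░
░░○·●◆·◇·░░
░░○○○○●··░░
░░○○●●◇●░░░
░░◇●●●·░░░░
░░░░░░░░░░░
░░░░░░░░░░░

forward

░░░○·●·○■●░
░░░○◇■○●○·░
░░░○■○○○○◇░
░░░·■●●·○●░
░░○●·○●·■░░
░░·■◇◆·■·░░
░░○·●●·◇·░░
░░○○○○●··░░
░░○○●●◇●░░░
░░◇●●●·░░░░
░░░░░░░░░░░

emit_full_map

░·●○●○■·
░○○○○■·■
░○·●·○■●
░○◇■○●○·
░○■○○○○◇
░·■●●·○●
○●·○●·■░
·■◇◆·■·░
○·●●·◇·░
○○○○●··░
○○●●◇●░░
◇●●●·░░░

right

░░○·●·○■●░░
░░○◇■○●○·░░
░░○■○○○○◇░░
░░·■●●·○●░░
░○●·○●·■░░░
░·■◇○◆■·░░░
░○·●●·◇·░░░
░○○○○●··░░░
░○○●●◇●░░░░
░◇●●●·░░░░░
░░░░░░░░░░░

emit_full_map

░·●○●○■·
░○○○○■·■
░○·●·○■●
░○◇■○●○·
░○■○○○○◇
░·■●●·○●
○●·○●·■░
·■◇○◆■·░
○·●●·◇·░
○○○○●··░
○○●●◇●░░
◇●●●·░░░


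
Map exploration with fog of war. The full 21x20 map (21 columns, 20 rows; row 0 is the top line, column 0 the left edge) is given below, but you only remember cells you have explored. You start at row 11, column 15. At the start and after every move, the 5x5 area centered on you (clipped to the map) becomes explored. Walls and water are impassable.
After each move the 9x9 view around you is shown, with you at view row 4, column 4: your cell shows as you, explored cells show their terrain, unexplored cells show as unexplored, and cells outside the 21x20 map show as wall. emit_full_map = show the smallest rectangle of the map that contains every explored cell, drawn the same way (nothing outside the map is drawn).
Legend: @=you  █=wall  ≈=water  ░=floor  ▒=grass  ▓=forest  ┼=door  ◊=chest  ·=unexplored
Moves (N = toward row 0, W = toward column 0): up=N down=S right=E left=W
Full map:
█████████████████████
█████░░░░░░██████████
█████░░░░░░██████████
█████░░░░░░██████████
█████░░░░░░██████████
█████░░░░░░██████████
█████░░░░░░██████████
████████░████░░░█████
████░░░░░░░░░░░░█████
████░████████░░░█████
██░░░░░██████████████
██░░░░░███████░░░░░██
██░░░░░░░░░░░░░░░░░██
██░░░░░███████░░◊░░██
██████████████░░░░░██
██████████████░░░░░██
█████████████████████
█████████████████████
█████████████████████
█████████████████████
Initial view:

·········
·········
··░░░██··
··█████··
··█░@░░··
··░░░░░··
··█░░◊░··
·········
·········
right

·········
·········
·░░░███··
·██████··
·█░░@░░··
·░░░░░░··
·█░░◊░░··
·········
·········

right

········█
········█
░░░████·█
███████·█
█░░░@░█·█
░░░░░░█·█
█░░◊░░█·█
········█
········█

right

·······██
·······██
░░███████
█████████
░░░░@████
░░░░░████
░░◊░░████
·······██
·······██

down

·······██
░░███████
█████████
░░░░░████
░░░░@████
░░◊░░████
··░░░████
·······██
·······██

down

░░███████
█████████
░░░░░████
░░░░░████
░░◊░@████
··░░░████
··░░░████
·······██
·······██

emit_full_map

░░░█████
████████
█░░░░░██
░░░░░░██
█░░◊░@██
···░░░██
···░░░██

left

░░░██████
█████████
█░░░░░███
░░░░░░███
█░░◊@░███
··░░░░███
··░░░░███
········█
········█

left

·░░░█████
·████████
·█░░░░░██
·░░░░░░██
·█░░@░░██
··░░░░░██
··░░░░░██
·········
·········

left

··░░░████
··███████
··█░░░░░█
··░░░░░░█
··█░@◊░░█
··█░░░░░█
··█░░░░░█
·········
·········

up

·········
··░░░████
··███████
··█░░░░░█
··░░@░░░█
··█░░◊░░█
··█░░░░░█
··█░░░░░█
·········

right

·········
·░░░█████
·████████
·█░░░░░██
·░░░@░░██
·█░░◊░░██
·█░░░░░██
·█░░░░░██
·········

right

········█
░░░██████
█████████
█░░░░░███
░░░░@░███
█░░◊░░███
█░░░░░███
█░░░░░███
········█

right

·······██
░░███████
█████████
░░░░░████
░░░░@████
░░◊░░████
░░░░░████
░░░░░████
·······██

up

·······██
·······██
░░███████
█████████
░░░░@████
░░░░░████
░░◊░░████
░░░░░████
░░░░░████

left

········█
········█
░░░██████
█████████
█░░░@░███
░░░░░░███
█░░◊░░███
█░░░░░███
█░░░░░███

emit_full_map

░░░█████
████████
█░░░@░██
░░░░░░██
█░░◊░░██
█░░░░░██
█░░░░░██

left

·········
·········
·░░░█████
·████████
·█░░@░░██
·░░░░░░██
·█░░◊░░██
·█░░░░░██
·█░░░░░██

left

·········
·········
··░░░████
··███████
··█░@░░░█
··░░░░░░█
··█░░◊░░█
··█░░░░░█
··█░░░░░█

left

·········
·········
··█░░░███
··███████
··██@░░░░
··░░░░░░░
··██░░◊░░
···█░░░░░
···█░░░░░

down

·········
··█░░░███
··███████
··██░░░░░
··░░@░░░░
··██░░◊░░
··██░░░░░
···█░░░░░
·········

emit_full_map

█░░░█████
█████████
██░░░░░██
░░@░░░░██
██░░◊░░██
██░░░░░██
·█░░░░░██

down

··█░░░███
··███████
··██░░░░░
··░░░░░░░
··██@░◊░░
··██░░░░░
··██░░░░░
·········
·········

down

··███████
··██░░░░░
··░░░░░░░
··██░░◊░░
··██@░░░░
··██░░░░░
··█████··
·········
·········

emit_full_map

█░░░█████
█████████
██░░░░░██
░░░░░░░██
██░░◊░░██
██@░░░░██
██░░░░░██
█████····


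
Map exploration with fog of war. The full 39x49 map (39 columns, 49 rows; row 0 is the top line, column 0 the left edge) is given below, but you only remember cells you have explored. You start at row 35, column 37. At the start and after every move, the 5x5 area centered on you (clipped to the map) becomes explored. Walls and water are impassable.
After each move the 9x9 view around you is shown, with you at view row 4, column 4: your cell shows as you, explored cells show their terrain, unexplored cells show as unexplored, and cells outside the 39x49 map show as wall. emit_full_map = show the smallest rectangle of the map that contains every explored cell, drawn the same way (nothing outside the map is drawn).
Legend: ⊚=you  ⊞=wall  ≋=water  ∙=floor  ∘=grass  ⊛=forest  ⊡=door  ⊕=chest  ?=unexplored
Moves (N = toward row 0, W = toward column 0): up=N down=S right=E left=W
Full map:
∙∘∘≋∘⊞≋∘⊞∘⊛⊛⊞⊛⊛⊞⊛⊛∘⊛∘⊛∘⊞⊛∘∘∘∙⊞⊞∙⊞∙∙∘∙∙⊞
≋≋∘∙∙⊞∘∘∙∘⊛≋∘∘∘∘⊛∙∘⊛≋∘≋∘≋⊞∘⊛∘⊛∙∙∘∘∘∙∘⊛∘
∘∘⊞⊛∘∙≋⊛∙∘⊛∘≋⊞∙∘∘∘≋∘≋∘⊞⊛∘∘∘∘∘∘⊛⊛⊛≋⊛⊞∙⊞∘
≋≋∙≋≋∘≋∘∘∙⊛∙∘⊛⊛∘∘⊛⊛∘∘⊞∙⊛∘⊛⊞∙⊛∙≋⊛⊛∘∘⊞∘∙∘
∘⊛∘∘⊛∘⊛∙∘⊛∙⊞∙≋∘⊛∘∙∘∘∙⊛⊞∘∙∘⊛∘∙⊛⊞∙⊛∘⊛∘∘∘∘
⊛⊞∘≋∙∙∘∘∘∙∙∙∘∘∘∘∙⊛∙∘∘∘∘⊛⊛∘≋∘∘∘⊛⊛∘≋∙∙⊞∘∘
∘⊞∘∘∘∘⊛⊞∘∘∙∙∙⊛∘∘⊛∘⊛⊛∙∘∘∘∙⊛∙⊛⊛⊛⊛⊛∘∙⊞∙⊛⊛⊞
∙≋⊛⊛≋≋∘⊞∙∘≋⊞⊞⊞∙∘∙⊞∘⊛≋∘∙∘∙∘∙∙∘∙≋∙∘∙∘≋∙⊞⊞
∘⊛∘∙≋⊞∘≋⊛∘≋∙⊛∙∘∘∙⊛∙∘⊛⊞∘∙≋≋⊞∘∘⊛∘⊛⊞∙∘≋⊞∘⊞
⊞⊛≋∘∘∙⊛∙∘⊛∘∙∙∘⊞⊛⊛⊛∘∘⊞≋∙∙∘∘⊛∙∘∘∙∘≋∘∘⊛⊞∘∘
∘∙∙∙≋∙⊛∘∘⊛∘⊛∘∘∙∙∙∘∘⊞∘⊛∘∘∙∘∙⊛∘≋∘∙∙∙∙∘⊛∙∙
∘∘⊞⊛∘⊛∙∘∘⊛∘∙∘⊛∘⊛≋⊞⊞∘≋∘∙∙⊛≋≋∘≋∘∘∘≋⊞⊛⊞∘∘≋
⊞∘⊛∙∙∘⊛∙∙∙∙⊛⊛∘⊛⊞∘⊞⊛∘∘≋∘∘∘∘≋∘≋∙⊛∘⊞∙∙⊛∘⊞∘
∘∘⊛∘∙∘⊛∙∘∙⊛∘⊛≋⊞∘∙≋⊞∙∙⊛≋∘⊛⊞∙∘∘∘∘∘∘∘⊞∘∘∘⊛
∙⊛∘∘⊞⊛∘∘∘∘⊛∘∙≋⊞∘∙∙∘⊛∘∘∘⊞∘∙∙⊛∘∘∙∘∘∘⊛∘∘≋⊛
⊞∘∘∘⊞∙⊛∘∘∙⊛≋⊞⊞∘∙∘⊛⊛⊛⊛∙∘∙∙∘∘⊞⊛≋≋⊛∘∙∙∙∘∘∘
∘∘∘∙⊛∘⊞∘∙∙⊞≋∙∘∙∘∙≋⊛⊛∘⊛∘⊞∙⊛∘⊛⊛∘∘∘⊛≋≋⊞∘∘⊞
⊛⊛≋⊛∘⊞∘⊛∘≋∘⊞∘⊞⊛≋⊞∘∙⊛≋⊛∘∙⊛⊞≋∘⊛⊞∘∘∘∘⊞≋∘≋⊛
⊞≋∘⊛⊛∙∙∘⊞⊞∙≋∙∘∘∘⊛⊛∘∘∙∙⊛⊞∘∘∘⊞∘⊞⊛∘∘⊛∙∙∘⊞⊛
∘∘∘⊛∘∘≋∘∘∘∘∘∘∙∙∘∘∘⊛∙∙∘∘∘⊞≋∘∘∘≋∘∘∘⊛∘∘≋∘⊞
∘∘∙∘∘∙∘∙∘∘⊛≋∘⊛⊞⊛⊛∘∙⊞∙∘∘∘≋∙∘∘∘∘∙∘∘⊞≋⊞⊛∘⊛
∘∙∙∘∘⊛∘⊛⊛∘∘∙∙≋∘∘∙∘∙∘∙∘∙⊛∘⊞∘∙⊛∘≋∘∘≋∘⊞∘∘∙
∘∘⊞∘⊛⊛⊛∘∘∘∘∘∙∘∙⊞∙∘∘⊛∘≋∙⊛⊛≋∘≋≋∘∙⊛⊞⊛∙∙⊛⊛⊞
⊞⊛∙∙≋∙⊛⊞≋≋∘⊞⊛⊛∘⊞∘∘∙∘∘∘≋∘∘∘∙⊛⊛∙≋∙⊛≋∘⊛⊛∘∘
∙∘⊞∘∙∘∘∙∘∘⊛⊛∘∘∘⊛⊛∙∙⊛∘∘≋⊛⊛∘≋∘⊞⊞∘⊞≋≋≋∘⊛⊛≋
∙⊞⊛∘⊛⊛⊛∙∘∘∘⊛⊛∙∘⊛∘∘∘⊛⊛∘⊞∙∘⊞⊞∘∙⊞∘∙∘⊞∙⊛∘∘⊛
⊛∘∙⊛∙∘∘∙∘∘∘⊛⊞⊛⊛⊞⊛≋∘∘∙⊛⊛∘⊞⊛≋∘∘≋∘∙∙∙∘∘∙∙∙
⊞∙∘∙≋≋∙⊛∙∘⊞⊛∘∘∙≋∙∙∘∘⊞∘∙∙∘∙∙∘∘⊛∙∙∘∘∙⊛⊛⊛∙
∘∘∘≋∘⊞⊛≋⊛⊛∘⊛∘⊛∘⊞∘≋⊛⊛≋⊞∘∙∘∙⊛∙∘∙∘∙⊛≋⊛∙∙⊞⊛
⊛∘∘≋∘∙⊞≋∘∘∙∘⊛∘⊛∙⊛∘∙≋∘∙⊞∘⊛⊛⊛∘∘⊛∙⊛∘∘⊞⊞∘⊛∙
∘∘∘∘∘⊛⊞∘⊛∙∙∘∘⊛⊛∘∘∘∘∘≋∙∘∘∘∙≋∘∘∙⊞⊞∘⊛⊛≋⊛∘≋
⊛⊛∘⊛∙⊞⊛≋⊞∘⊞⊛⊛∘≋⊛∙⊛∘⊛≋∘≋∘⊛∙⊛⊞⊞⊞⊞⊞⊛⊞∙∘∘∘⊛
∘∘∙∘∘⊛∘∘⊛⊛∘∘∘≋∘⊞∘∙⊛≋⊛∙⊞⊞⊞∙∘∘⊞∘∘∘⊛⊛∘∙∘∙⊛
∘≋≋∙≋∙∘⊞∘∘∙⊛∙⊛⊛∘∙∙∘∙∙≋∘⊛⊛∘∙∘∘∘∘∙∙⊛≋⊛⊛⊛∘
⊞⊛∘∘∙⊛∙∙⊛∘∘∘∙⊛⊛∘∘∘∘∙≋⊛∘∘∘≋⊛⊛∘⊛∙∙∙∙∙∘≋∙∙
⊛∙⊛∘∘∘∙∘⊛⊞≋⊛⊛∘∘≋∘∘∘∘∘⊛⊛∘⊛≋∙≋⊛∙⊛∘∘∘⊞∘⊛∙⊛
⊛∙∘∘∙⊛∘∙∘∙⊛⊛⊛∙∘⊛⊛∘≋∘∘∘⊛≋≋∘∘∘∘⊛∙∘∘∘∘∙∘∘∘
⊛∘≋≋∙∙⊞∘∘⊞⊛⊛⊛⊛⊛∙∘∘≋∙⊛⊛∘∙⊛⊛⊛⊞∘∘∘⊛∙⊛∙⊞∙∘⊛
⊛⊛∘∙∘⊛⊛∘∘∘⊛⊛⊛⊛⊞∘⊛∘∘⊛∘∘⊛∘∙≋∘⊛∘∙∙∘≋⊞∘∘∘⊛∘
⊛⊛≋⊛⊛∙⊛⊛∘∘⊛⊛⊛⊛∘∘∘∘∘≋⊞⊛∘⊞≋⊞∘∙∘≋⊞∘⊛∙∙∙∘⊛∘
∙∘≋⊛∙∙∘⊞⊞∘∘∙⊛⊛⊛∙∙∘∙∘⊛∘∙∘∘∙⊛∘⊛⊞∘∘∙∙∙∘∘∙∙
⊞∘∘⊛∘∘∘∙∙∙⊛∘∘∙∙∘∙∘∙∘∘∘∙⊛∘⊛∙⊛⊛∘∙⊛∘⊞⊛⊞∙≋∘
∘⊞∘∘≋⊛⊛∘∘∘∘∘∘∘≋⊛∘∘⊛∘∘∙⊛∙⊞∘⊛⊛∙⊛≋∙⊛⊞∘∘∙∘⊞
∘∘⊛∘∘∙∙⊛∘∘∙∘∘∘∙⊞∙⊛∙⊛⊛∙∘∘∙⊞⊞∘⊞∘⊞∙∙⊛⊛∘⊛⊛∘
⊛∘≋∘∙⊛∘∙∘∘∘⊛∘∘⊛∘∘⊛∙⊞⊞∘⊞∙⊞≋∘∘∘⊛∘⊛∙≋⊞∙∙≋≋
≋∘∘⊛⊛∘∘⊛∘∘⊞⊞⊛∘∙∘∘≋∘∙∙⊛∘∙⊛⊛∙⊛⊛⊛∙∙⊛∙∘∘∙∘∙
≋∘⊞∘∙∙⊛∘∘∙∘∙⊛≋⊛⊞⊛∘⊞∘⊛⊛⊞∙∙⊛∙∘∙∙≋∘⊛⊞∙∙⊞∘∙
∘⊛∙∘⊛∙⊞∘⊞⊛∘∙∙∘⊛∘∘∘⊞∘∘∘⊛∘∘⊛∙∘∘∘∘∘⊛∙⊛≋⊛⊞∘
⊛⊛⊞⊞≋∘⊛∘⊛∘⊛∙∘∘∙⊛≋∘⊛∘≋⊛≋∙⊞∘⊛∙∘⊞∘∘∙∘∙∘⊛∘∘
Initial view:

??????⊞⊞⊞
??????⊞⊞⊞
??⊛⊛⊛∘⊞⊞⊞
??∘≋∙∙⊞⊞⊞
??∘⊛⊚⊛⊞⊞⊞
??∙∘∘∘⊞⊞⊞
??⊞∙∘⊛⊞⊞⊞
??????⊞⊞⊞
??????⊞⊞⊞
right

?????⊞⊞⊞⊞
?????⊞⊞⊞⊞
?⊛⊛⊛∘⊞⊞⊞⊞
?∘≋∙∙⊞⊞⊞⊞
?∘⊛∙⊚⊞⊞⊞⊞
?∙∘∘∘⊞⊞⊞⊞
?⊞∙∘⊛⊞⊞⊞⊞
?????⊞⊞⊞⊞
?????⊞⊞⊞⊞

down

?????⊞⊞⊞⊞
?⊛⊛⊛∘⊞⊞⊞⊞
?∘≋∙∙⊞⊞⊞⊞
?∘⊛∙⊛⊞⊞⊞⊞
?∙∘∘⊚⊞⊞⊞⊞
?⊞∙∘⊛⊞⊞⊞⊞
??∘⊛∘⊞⊞⊞⊞
?????⊞⊞⊞⊞
?????⊞⊞⊞⊞

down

?⊛⊛⊛∘⊞⊞⊞⊞
?∘≋∙∙⊞⊞⊞⊞
?∘⊛∙⊛⊞⊞⊞⊞
?∙∘∘∘⊞⊞⊞⊞
?⊞∙∘⊚⊞⊞⊞⊞
??∘⊛∘⊞⊞⊞⊞
??∘⊛∘⊞⊞⊞⊞
?????⊞⊞⊞⊞
?????⊞⊞⊞⊞

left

??⊛⊛⊛∘⊞⊞⊞
??∘≋∙∙⊞⊞⊞
??∘⊛∙⊛⊞⊞⊞
??∙∘∘∘⊞⊞⊞
??⊞∙⊚⊛⊞⊞⊞
??∘∘⊛∘⊞⊞⊞
??∙∘⊛∘⊞⊞⊞
??????⊞⊞⊞
??????⊞⊞⊞

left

???⊛⊛⊛∘⊞⊞
???∘≋∙∙⊞⊞
??⊞∘⊛∙⊛⊞⊞
??∘∙∘∘∘⊞⊞
??∙⊞⊚∘⊛⊞⊞
??∘∘∘⊛∘⊞⊞
??∙∙∘⊛∘⊞⊞
???????⊞⊞
???????⊞⊞

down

???∘≋∙∙⊞⊞
??⊞∘⊛∙⊛⊞⊞
??∘∙∘∘∘⊞⊞
??∙⊞∙∘⊛⊞⊞
??∘∘⊚⊛∘⊞⊞
??∙∙∘⊛∘⊞⊞
??∙∘∘∙∙⊞⊞
???????⊞⊞
???????⊞⊞

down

??⊞∘⊛∙⊛⊞⊞
??∘∙∘∘∘⊞⊞
??∙⊞∙∘⊛⊞⊞
??∘∘∘⊛∘⊞⊞
??∙∙⊚⊛∘⊞⊞
??∙∘∘∙∙⊞⊞
??⊛⊞∙≋∘⊞⊞
???????⊞⊞
???????⊞⊞

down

??∘∙∘∘∘⊞⊞
??∙⊞∙∘⊛⊞⊞
??∘∘∘⊛∘⊞⊞
??∙∙∘⊛∘⊞⊞
??∙∘⊚∙∙⊞⊞
??⊛⊞∙≋∘⊞⊞
??∘∘∙∘⊞⊞⊞
???????⊞⊞
???????⊞⊞

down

??∙⊞∙∘⊛⊞⊞
??∘∘∘⊛∘⊞⊞
??∙∙∘⊛∘⊞⊞
??∙∘∘∙∙⊞⊞
??⊛⊞⊚≋∘⊞⊞
??∘∘∙∘⊞⊞⊞
??⊛∘⊛⊛∘⊞⊞
???????⊞⊞
???????⊞⊞

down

??∘∘∘⊛∘⊞⊞
??∙∙∘⊛∘⊞⊞
??∙∘∘∙∙⊞⊞
??⊛⊞∙≋∘⊞⊞
??∘∘⊚∘⊞⊞⊞
??⊛∘⊛⊛∘⊞⊞
??⊞∙∙≋≋⊞⊞
???????⊞⊞
???????⊞⊞

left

???∘∘∘⊛∘⊞
???∙∙∘⊛∘⊞
??∙∙∘∘∙∙⊞
??⊞⊛⊞∙≋∘⊞
??⊞∘⊚∙∘⊞⊞
??⊛⊛∘⊛⊛∘⊞
??≋⊞∙∙≋≋⊞
????????⊞
????????⊞

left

????∘∘∘⊛∘
????∙∙∘⊛∘
??∙∙∙∘∘∙∙
??∘⊞⊛⊞∙≋∘
??⊛⊞⊚∘∙∘⊞
??∙⊛⊛∘⊛⊛∘
??∙≋⊞∙∙≋≋
?????????
?????????

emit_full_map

???⊛⊛⊛∘
???∘≋∙∙
??⊞∘⊛∙⊛
??∘∙∘∘∘
??∙⊞∙∘⊛
??∘∘∘⊛∘
??∙∙∘⊛∘
∙∙∙∘∘∙∙
∘⊞⊛⊞∙≋∘
⊛⊞⊚∘∙∘⊞
∙⊛⊛∘⊛⊛∘
∙≋⊞∙∙≋≋

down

????∙∙∘⊛∘
??∙∙∙∘∘∙∙
??∘⊞⊛⊞∙≋∘
??⊛⊞∘∘∙∘⊞
??∙⊛⊚∘⊛⊛∘
??∙≋⊞∙∙≋≋
??⊛∙∘∘∙??
?????????
?????????

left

?????∙∙∘⊛
???∙∙∙∘∘∙
??⊛∘⊞⊛⊞∙≋
??∙⊛⊞∘∘∙∘
??∙∙⊚⊛∘⊛⊛
??⊛∙≋⊞∙∙≋
??∙⊛∙∘∘∙?
?????????
?????????

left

??????∙∙∘
????∙∙∙∘∘
??∙⊛∘⊞⊛⊞∙
??≋∙⊛⊞∘∘∙
??⊞∙⊚⊛⊛∘⊛
??∘⊛∙≋⊞∙∙
??∙∙⊛∙∘∘∙
?????????
?????????

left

???????∙∙
?????∙∙∙∘
??∘∙⊛∘⊞⊛⊞
??⊛≋∙⊛⊞∘∘
??∘⊞⊚∙⊛⊛∘
??⊛∘⊛∙≋⊞∙
??⊛∙∙⊛∙∘∘
?????????
?????????

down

?????∙∙∙∘
??∘∙⊛∘⊞⊛⊞
??⊛≋∙⊛⊞∘∘
??∘⊞∙∙⊛⊛∘
??⊛∘⊚∙≋⊞∙
??⊛∙∙⊛∙∘∘
??∙≋∘⊛⊞??
?????????
?????????

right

????∙∙∙∘∘
?∘∙⊛∘⊞⊛⊞∙
?⊛≋∙⊛⊞∘∘∙
?∘⊞∙∙⊛⊛∘⊛
?⊛∘⊛⊚≋⊞∙∙
?⊛∙∙⊛∙∘∘∙
?∙≋∘⊛⊞∙??
?????????
?????????

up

??????∙∙∘
????∙∙∙∘∘
?∘∙⊛∘⊞⊛⊞∙
?⊛≋∙⊛⊞∘∘∙
?∘⊞∙⊚⊛⊛∘⊛
?⊛∘⊛∙≋⊞∙∙
?⊛∙∙⊛∙∘∘∙
?∙≋∘⊛⊞∙??
?????????

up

??????∘∘∘
??????∙∙∘
??∘∘∙∙∙∘∘
?∘∙⊛∘⊞⊛⊞∙
?⊛≋∙⊚⊞∘∘∙
?∘⊞∙∙⊛⊛∘⊛
?⊛∘⊛∙≋⊞∙∙
?⊛∙∙⊛∙∘∘∙
?∙≋∘⊛⊞∙??

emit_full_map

??????⊛⊛⊛∘
??????∘≋∙∙
?????⊞∘⊛∙⊛
?????∘∙∘∘∘
?????∙⊞∙∘⊛
?????∘∘∘⊛∘
?????∙∙∘⊛∘
?∘∘∙∙∙∘∘∙∙
∘∙⊛∘⊞⊛⊞∙≋∘
⊛≋∙⊚⊞∘∘∙∘⊞
∘⊞∙∙⊛⊛∘⊛⊛∘
⊛∘⊛∙≋⊞∙∙≋≋
⊛∙∙⊛∙∘∘∙??
∙≋∘⊛⊞∙????

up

??????∙⊞∙
??????∘∘∘
??⊞∘⊛∙∙∙∘
??∘∘∙∙∙∘∘
?∘∙⊛⊚⊞⊛⊞∙
?⊛≋∙⊛⊞∘∘∙
?∘⊞∙∙⊛⊛∘⊛
?⊛∘⊛∙≋⊞∙∙
?⊛∙∙⊛∙∘∘∙

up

??????∘∙∘
??????∙⊞∙
??∙∘≋⊞∘∘∘
??⊞∘⊛∙∙∙∘
??∘∘⊚∙∙∘∘
?∘∙⊛∘⊞⊛⊞∙
?⊛≋∙⊛⊞∘∘∙
?∘⊞∙∙⊛⊛∘⊛
?⊛∘⊛∙≋⊞∙∙

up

??????⊞∘⊛
??????∘∙∘
??∘⊛∙⊛∙⊞∙
??∙∘≋⊞∘∘∘
??⊞∘⊚∙∙∙∘
??∘∘∙∙∙∘∘
?∘∙⊛∘⊞⊛⊞∙
?⊛≋∙⊛⊞∘∘∙
?∘⊞∙∙⊛⊛∘⊛

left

???????⊞∘
???????∘∙
??∘∘⊛∙⊛∙⊞
??∙∙∘≋⊞∘∘
??≋⊞⊚⊛∙∙∙
??⊞∘∘∙∙∙∘
??∘∙⊛∘⊞⊛⊞
??⊛≋∙⊛⊞∘∘
??∘⊞∙∙⊛⊛∘

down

???????∘∙
??∘∘⊛∙⊛∙⊞
??∙∙∘≋⊞∘∘
??≋⊞∘⊛∙∙∙
??⊞∘⊚∙∙∙∘
??∘∙⊛∘⊞⊛⊞
??⊛≋∙⊛⊞∘∘
??∘⊞∙∙⊛⊛∘
??⊛∘⊛∙≋⊞∙

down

??∘∘⊛∙⊛∙⊞
??∙∙∘≋⊞∘∘
??≋⊞∘⊛∙∙∙
??⊞∘∘∙∙∙∘
??∘∙⊚∘⊞⊛⊞
??⊛≋∙⊛⊞∘∘
??∘⊞∙∙⊛⊛∘
??⊛∘⊛∙≋⊞∙
??⊛∙∙⊛∙∘∘

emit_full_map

??????⊛⊛⊛∘
??????∘≋∙∙
?????⊞∘⊛∙⊛
?????∘∙∘∘∘
∘∘⊛∙⊛∙⊞∙∘⊛
∙∙∘≋⊞∘∘∘⊛∘
≋⊞∘⊛∙∙∙∘⊛∘
⊞∘∘∙∙∙∘∘∙∙
∘∙⊚∘⊞⊛⊞∙≋∘
⊛≋∙⊛⊞∘∘∙∘⊞
∘⊞∙∙⊛⊛∘⊛⊛∘
⊛∘⊛∙≋⊞∙∙≋≋
⊛∙∙⊛∙∘∘∙??
∙≋∘⊛⊞∙????

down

??∙∙∘≋⊞∘∘
??≋⊞∘⊛∙∙∙
??⊞∘∘∙∙∙∘
??∘∙⊛∘⊞⊛⊞
??⊛≋⊚⊛⊞∘∘
??∘⊞∙∙⊛⊛∘
??⊛∘⊛∙≋⊞∙
??⊛∙∙⊛∙∘∘
??∙≋∘⊛⊞∙?

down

??≋⊞∘⊛∙∙∙
??⊞∘∘∙∙∙∘
??∘∙⊛∘⊞⊛⊞
??⊛≋∙⊛⊞∘∘
??∘⊞⊚∙⊛⊛∘
??⊛∘⊛∙≋⊞∙
??⊛∙∙⊛∙∘∘
??∙≋∘⊛⊞∙?
?????????

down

??⊞∘∘∙∙∙∘
??∘∙⊛∘⊞⊛⊞
??⊛≋∙⊛⊞∘∘
??∘⊞∙∙⊛⊛∘
??⊛∘⊚∙≋⊞∙
??⊛∙∙⊛∙∘∘
??∙≋∘⊛⊞∙?
?????????
?????????

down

??∘∙⊛∘⊞⊛⊞
??⊛≋∙⊛⊞∘∘
??∘⊞∙∙⊛⊛∘
??⊛∘⊛∙≋⊞∙
??⊛∙⊚⊛∙∘∘
??∙≋∘⊛⊞∙?
??∘∘∘⊛∙??
?????????
⊞⊞⊞⊞⊞⊞⊞⊞⊞

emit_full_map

??????⊛⊛⊛∘
??????∘≋∙∙
?????⊞∘⊛∙⊛
?????∘∙∘∘∘
∘∘⊛∙⊛∙⊞∙∘⊛
∙∙∘≋⊞∘∘∘⊛∘
≋⊞∘⊛∙∙∙∘⊛∘
⊞∘∘∙∙∙∘∘∙∙
∘∙⊛∘⊞⊛⊞∙≋∘
⊛≋∙⊛⊞∘∘∙∘⊞
∘⊞∙∙⊛⊛∘⊛⊛∘
⊛∘⊛∙≋⊞∙∙≋≋
⊛∙⊚⊛∙∘∘∙??
∙≋∘⊛⊞∙????
∘∘∘⊛∙?????
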